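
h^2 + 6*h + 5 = (h + 1)*(h + 5)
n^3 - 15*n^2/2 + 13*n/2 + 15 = (n - 6)*(n - 5/2)*(n + 1)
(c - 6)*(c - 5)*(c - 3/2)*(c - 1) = c^4 - 27*c^3/2 + 59*c^2 - 183*c/2 + 45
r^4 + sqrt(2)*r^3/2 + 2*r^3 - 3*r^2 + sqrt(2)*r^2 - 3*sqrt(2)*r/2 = r*(r - 1)*(r + 3)*(r + sqrt(2)/2)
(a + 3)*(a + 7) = a^2 + 10*a + 21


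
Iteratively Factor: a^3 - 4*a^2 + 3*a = (a - 3)*(a^2 - a) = a*(a - 3)*(a - 1)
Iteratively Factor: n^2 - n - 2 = (n + 1)*(n - 2)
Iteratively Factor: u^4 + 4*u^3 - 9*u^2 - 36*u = (u - 3)*(u^3 + 7*u^2 + 12*u) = (u - 3)*(u + 4)*(u^2 + 3*u) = (u - 3)*(u + 3)*(u + 4)*(u)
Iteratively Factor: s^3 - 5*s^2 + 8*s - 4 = (s - 2)*(s^2 - 3*s + 2) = (s - 2)^2*(s - 1)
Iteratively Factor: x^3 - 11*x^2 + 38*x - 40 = (x - 4)*(x^2 - 7*x + 10) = (x - 5)*(x - 4)*(x - 2)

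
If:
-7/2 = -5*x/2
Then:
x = 7/5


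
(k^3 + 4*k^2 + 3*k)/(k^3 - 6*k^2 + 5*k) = (k^2 + 4*k + 3)/(k^2 - 6*k + 5)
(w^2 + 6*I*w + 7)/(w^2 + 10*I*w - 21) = (w - I)/(w + 3*I)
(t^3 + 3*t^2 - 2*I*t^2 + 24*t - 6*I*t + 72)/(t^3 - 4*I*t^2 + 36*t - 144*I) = (t^2 + t*(3 + 4*I) + 12*I)/(t^2 + 2*I*t + 24)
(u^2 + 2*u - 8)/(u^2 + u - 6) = (u + 4)/(u + 3)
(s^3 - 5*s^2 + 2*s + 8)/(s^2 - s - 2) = s - 4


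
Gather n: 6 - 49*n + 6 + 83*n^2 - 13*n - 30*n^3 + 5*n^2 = -30*n^3 + 88*n^2 - 62*n + 12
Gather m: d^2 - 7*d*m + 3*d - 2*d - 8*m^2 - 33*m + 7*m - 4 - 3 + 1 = d^2 + d - 8*m^2 + m*(-7*d - 26) - 6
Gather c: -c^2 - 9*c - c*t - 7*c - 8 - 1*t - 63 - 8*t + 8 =-c^2 + c*(-t - 16) - 9*t - 63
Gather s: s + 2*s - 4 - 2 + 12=3*s + 6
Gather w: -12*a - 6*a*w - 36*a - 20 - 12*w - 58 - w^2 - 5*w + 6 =-48*a - w^2 + w*(-6*a - 17) - 72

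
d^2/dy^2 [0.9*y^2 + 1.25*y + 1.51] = 1.80000000000000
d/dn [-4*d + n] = 1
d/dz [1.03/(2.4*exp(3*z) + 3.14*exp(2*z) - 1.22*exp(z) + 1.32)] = (-7.416*exp(2*z) - 6.4684*exp(z) + 1.2566)*exp(z)/(2.4*exp(3*z) + 3.14*exp(2*z) - 1.22*exp(z) + 1.32)^2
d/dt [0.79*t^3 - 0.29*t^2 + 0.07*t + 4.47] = 2.37*t^2 - 0.58*t + 0.07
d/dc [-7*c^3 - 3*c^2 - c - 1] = -21*c^2 - 6*c - 1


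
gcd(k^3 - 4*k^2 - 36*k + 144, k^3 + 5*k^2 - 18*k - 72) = k^2 + 2*k - 24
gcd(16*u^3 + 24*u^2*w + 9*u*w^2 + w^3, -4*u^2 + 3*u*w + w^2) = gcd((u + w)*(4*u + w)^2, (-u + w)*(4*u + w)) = 4*u + w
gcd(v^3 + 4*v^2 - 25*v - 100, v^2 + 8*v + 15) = v + 5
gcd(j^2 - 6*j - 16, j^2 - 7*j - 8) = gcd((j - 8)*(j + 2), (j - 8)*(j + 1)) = j - 8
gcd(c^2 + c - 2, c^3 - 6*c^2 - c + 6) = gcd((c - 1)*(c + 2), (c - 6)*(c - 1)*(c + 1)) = c - 1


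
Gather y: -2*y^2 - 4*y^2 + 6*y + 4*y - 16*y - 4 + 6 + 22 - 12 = -6*y^2 - 6*y + 12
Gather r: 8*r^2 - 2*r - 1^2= 8*r^2 - 2*r - 1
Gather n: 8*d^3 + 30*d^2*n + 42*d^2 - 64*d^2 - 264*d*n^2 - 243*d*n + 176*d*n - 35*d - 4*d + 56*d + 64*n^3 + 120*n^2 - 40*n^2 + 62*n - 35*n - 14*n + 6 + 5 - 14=8*d^3 - 22*d^2 + 17*d + 64*n^3 + n^2*(80 - 264*d) + n*(30*d^2 - 67*d + 13) - 3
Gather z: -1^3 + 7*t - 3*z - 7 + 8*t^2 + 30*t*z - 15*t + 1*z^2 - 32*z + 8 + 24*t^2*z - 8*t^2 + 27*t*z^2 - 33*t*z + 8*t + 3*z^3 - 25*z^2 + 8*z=3*z^3 + z^2*(27*t - 24) + z*(24*t^2 - 3*t - 27)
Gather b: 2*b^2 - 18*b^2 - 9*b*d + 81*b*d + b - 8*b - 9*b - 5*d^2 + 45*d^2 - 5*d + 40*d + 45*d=-16*b^2 + b*(72*d - 16) + 40*d^2 + 80*d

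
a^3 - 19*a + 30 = (a - 3)*(a - 2)*(a + 5)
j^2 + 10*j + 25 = (j + 5)^2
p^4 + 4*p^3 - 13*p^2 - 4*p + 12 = (p - 2)*(p - 1)*(p + 1)*(p + 6)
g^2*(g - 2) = g^3 - 2*g^2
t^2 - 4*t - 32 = (t - 8)*(t + 4)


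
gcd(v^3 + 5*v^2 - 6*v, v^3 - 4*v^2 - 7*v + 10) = v - 1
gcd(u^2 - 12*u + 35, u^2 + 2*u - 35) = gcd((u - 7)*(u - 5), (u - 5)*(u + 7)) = u - 5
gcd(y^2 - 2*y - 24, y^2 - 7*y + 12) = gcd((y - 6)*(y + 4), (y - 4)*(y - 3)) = 1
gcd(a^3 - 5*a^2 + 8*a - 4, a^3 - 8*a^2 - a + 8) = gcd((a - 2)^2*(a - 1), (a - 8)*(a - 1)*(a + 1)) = a - 1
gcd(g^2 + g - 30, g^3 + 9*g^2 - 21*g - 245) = g - 5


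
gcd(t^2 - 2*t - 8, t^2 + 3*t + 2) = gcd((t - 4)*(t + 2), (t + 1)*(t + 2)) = t + 2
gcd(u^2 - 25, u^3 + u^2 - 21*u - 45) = u - 5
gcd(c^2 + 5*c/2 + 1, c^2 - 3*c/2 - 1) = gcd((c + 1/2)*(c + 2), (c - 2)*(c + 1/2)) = c + 1/2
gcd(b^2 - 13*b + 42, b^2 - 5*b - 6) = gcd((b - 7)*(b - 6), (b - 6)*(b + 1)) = b - 6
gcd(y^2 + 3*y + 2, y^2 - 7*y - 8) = y + 1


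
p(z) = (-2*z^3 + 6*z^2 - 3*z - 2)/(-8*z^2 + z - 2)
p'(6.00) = 0.24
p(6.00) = 0.83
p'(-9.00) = 0.25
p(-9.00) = -2.99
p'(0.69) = -1.19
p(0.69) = 0.37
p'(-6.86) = 0.25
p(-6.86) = -2.46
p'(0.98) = -0.55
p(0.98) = 0.12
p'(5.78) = 0.24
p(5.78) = 0.78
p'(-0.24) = 2.91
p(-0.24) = 0.34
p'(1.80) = 0.05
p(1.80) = -0.01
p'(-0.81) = 0.90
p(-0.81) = -0.67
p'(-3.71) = 0.25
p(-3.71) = -1.67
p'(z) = (16*z - 1)*(-2*z^3 + 6*z^2 - 3*z - 2)/(-8*z^2 + z - 2)^2 + (-6*z^2 + 12*z - 3)/(-8*z^2 + z - 2)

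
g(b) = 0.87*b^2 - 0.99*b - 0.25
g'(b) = 1.74*b - 0.99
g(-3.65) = 14.95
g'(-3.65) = -7.34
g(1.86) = 0.92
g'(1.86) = 2.25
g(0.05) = -0.30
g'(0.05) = -0.90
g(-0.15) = -0.08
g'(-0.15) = -1.25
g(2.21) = 1.81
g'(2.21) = 2.86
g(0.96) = -0.40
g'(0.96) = 0.68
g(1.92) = 1.06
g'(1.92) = 2.35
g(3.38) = 6.34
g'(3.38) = 4.89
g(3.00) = 4.61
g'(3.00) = 4.23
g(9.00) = 61.31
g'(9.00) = 14.67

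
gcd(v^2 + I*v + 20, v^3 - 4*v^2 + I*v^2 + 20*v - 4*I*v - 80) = v^2 + I*v + 20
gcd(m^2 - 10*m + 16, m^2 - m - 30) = 1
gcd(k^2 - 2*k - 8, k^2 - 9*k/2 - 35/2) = 1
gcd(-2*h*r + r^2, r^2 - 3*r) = r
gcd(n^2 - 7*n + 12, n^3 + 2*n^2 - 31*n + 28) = n - 4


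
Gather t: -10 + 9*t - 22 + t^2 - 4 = t^2 + 9*t - 36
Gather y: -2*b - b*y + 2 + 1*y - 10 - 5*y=-2*b + y*(-b - 4) - 8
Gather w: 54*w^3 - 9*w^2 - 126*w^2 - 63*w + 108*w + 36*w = 54*w^3 - 135*w^2 + 81*w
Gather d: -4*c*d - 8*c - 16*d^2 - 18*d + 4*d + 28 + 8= -8*c - 16*d^2 + d*(-4*c - 14) + 36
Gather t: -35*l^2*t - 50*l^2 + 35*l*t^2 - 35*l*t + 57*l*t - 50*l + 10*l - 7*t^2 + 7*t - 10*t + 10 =-50*l^2 - 40*l + t^2*(35*l - 7) + t*(-35*l^2 + 22*l - 3) + 10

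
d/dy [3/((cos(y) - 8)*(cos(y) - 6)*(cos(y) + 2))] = 3*(-3*sin(y)^2 - 24*cos(y) + 23)*sin(y)/((cos(y) - 8)^2*(cos(y) - 6)^2*(cos(y) + 2)^2)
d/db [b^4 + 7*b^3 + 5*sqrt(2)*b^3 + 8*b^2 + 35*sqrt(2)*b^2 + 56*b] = 4*b^3 + 21*b^2 + 15*sqrt(2)*b^2 + 16*b + 70*sqrt(2)*b + 56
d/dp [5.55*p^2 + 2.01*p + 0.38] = 11.1*p + 2.01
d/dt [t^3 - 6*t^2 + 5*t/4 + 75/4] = 3*t^2 - 12*t + 5/4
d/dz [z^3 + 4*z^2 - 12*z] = 3*z^2 + 8*z - 12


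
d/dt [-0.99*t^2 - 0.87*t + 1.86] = -1.98*t - 0.87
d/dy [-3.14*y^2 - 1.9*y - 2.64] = -6.28*y - 1.9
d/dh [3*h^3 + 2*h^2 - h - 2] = 9*h^2 + 4*h - 1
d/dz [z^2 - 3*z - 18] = 2*z - 3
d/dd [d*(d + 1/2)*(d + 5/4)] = 3*d^2 + 7*d/2 + 5/8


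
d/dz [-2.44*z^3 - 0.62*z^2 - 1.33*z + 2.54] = -7.32*z^2 - 1.24*z - 1.33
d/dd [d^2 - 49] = 2*d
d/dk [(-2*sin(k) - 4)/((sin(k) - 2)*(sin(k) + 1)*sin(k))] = 2*(2*sin(k)^3 + 5*sin(k)^2 - 4*sin(k) - 4)*cos(k)/((sin(k) - 2)^2*(sin(k) + 1)^2*sin(k)^2)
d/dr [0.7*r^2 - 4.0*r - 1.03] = 1.4*r - 4.0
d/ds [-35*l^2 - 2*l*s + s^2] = -2*l + 2*s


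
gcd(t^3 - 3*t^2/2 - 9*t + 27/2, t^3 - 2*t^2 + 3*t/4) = t - 3/2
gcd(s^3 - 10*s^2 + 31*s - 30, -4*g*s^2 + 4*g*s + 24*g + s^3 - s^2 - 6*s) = s - 3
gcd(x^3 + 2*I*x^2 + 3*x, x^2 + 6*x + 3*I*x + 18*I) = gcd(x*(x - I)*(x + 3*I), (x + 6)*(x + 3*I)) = x + 3*I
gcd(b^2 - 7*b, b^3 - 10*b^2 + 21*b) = b^2 - 7*b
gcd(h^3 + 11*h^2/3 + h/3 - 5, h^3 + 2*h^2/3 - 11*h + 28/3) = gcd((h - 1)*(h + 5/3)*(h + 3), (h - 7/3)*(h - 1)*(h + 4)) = h - 1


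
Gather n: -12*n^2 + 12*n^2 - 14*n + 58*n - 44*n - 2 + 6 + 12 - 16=0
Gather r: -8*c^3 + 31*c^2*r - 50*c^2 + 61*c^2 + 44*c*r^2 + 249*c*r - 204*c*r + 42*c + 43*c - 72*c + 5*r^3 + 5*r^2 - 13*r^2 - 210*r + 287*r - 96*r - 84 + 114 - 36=-8*c^3 + 11*c^2 + 13*c + 5*r^3 + r^2*(44*c - 8) + r*(31*c^2 + 45*c - 19) - 6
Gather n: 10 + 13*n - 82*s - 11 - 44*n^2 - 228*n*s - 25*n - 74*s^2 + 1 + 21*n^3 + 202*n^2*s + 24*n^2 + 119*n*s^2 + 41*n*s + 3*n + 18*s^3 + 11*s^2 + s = 21*n^3 + n^2*(202*s - 20) + n*(119*s^2 - 187*s - 9) + 18*s^3 - 63*s^2 - 81*s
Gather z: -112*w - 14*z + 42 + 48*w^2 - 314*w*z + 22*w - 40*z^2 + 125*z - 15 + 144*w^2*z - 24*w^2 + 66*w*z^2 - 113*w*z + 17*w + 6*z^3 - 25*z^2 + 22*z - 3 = 24*w^2 - 73*w + 6*z^3 + z^2*(66*w - 65) + z*(144*w^2 - 427*w + 133) + 24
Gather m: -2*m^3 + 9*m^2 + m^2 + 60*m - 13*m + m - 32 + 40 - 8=-2*m^3 + 10*m^2 + 48*m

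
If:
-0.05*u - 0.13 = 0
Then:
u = -2.60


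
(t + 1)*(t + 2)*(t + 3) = t^3 + 6*t^2 + 11*t + 6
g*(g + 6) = g^2 + 6*g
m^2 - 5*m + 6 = (m - 3)*(m - 2)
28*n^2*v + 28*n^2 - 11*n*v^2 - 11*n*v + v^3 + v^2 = (-7*n + v)*(-4*n + v)*(v + 1)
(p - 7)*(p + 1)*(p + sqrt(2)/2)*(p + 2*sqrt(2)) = p^4 - 6*p^3 + 5*sqrt(2)*p^3/2 - 15*sqrt(2)*p^2 - 5*p^2 - 35*sqrt(2)*p/2 - 12*p - 14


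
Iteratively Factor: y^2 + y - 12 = (y + 4)*(y - 3)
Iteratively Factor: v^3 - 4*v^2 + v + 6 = (v + 1)*(v^2 - 5*v + 6) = (v - 3)*(v + 1)*(v - 2)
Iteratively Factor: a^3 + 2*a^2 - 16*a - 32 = (a + 2)*(a^2 - 16) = (a - 4)*(a + 2)*(a + 4)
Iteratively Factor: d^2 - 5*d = (d)*(d - 5)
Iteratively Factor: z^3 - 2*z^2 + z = (z - 1)*(z^2 - z) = z*(z - 1)*(z - 1)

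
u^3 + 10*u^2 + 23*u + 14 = (u + 1)*(u + 2)*(u + 7)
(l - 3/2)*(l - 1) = l^2 - 5*l/2 + 3/2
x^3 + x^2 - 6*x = x*(x - 2)*(x + 3)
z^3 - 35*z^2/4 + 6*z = z*(z - 8)*(z - 3/4)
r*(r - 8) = r^2 - 8*r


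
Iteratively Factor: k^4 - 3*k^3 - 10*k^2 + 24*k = (k + 3)*(k^3 - 6*k^2 + 8*k) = k*(k + 3)*(k^2 - 6*k + 8) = k*(k - 4)*(k + 3)*(k - 2)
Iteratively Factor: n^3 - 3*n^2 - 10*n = (n - 5)*(n^2 + 2*n) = n*(n - 5)*(n + 2)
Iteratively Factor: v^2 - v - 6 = (v + 2)*(v - 3)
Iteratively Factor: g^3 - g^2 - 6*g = (g)*(g^2 - g - 6) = g*(g - 3)*(g + 2)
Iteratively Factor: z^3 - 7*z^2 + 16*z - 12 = (z - 2)*(z^2 - 5*z + 6) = (z - 3)*(z - 2)*(z - 2)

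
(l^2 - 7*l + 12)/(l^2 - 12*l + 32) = (l - 3)/(l - 8)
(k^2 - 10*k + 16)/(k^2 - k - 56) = (k - 2)/(k + 7)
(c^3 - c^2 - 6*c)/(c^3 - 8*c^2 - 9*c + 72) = c*(c + 2)/(c^2 - 5*c - 24)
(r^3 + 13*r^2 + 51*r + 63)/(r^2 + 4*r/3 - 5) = 3*(r^2 + 10*r + 21)/(3*r - 5)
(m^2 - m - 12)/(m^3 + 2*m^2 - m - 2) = (m^2 - m - 12)/(m^3 + 2*m^2 - m - 2)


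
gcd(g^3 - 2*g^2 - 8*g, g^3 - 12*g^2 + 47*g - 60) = g - 4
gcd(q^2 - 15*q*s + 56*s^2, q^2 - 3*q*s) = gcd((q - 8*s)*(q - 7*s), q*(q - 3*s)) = 1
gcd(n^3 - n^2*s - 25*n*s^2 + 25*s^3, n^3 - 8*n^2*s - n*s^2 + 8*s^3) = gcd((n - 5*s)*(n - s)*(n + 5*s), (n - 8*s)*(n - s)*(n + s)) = -n + s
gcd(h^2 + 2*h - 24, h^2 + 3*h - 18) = h + 6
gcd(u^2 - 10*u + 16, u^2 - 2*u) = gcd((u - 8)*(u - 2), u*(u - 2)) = u - 2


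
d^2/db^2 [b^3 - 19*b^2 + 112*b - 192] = 6*b - 38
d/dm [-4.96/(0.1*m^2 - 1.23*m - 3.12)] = (0.992*m - 6.1008)/(-0.1*m^2 + 1.23*m + 3.12)^2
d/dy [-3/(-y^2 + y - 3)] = 3*(1 - 2*y)/(y^2 - y + 3)^2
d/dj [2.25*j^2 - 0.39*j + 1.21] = 4.5*j - 0.39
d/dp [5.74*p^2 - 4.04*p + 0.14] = 11.48*p - 4.04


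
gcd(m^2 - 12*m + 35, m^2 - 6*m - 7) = m - 7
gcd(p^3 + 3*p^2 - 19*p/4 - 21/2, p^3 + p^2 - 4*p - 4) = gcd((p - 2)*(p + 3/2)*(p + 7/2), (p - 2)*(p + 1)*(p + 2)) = p - 2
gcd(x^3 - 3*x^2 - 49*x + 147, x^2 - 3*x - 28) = x - 7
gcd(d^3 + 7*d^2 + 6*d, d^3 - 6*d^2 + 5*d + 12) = d + 1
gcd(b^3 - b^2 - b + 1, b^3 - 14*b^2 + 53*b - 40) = b - 1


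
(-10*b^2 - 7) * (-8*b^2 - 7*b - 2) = 80*b^4 + 70*b^3 + 76*b^2 + 49*b + 14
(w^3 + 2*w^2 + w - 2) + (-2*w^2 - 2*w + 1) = w^3 - w - 1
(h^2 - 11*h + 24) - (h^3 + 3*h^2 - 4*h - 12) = -h^3 - 2*h^2 - 7*h + 36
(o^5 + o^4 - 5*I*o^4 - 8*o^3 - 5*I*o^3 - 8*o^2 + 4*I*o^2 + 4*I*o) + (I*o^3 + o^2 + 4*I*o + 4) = o^5 + o^4 - 5*I*o^4 - 8*o^3 - 4*I*o^3 - 7*o^2 + 4*I*o^2 + 8*I*o + 4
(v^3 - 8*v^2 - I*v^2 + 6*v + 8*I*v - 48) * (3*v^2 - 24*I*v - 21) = 3*v^5 - 24*v^4 - 27*I*v^4 - 27*v^3 + 216*I*v^3 + 216*v^2 - 123*I*v^2 - 126*v + 984*I*v + 1008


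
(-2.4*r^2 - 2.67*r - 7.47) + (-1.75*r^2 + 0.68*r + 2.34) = -4.15*r^2 - 1.99*r - 5.13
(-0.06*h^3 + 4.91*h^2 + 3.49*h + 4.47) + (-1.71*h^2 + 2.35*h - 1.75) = -0.06*h^3 + 3.2*h^2 + 5.84*h + 2.72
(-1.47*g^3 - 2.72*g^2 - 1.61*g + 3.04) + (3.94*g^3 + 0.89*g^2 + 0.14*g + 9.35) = 2.47*g^3 - 1.83*g^2 - 1.47*g + 12.39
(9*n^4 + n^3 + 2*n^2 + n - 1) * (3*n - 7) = 27*n^5 - 60*n^4 - n^3 - 11*n^2 - 10*n + 7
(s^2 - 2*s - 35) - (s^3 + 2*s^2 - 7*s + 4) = -s^3 - s^2 + 5*s - 39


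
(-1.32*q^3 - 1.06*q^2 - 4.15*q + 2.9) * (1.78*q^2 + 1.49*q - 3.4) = -2.3496*q^5 - 3.8536*q^4 - 4.4784*q^3 + 2.5825*q^2 + 18.431*q - 9.86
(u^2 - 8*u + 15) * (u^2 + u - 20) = u^4 - 7*u^3 - 13*u^2 + 175*u - 300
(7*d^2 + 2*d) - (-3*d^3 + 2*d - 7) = 3*d^3 + 7*d^2 + 7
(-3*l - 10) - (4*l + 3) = -7*l - 13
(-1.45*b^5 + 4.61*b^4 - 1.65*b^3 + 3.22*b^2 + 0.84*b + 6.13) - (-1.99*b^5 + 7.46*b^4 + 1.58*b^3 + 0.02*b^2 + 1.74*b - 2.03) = 0.54*b^5 - 2.85*b^4 - 3.23*b^3 + 3.2*b^2 - 0.9*b + 8.16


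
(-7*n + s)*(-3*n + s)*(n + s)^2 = 21*n^4 + 32*n^3*s + 2*n^2*s^2 - 8*n*s^3 + s^4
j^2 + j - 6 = (j - 2)*(j + 3)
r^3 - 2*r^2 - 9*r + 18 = (r - 3)*(r - 2)*(r + 3)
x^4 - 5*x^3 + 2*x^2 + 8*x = x*(x - 4)*(x - 2)*(x + 1)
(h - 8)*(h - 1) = h^2 - 9*h + 8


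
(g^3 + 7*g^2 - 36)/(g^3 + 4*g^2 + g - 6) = (g^2 + 4*g - 12)/(g^2 + g - 2)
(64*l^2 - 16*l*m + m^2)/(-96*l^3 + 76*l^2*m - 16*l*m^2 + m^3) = (-8*l + m)/(12*l^2 - 8*l*m + m^2)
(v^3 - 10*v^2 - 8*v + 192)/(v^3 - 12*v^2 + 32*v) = (v^2 - 2*v - 24)/(v*(v - 4))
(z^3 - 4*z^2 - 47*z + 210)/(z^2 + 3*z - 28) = (z^2 - 11*z + 30)/(z - 4)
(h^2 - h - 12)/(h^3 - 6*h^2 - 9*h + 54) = (h - 4)/(h^2 - 9*h + 18)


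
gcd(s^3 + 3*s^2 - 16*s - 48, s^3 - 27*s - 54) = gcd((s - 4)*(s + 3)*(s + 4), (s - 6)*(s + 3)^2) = s + 3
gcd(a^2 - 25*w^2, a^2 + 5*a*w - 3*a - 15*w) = a + 5*w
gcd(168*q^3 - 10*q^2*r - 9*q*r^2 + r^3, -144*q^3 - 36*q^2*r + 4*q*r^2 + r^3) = 24*q^2 + 2*q*r - r^2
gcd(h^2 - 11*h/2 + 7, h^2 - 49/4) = h - 7/2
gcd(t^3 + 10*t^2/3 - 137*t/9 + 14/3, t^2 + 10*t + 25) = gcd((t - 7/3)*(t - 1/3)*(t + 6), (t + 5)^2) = 1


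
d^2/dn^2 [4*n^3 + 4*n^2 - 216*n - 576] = 24*n + 8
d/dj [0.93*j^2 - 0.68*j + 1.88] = 1.86*j - 0.68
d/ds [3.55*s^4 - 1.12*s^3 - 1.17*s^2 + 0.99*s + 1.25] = 14.2*s^3 - 3.36*s^2 - 2.34*s + 0.99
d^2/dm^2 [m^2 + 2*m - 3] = 2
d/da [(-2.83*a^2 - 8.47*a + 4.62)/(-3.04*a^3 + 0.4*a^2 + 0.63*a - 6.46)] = (-8.6032*a^4 - 51.4976*a^3 + 43.7395*a^2 + 32.8676*a + 51.8056)/(9.2416*a^6 - 2.432*a^5 - 3.6704*a^4 + 39.7808*a^3 - 4.7711*a^2 - 8.1396*a + 41.7316)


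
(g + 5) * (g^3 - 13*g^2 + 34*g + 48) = g^4 - 8*g^3 - 31*g^2 + 218*g + 240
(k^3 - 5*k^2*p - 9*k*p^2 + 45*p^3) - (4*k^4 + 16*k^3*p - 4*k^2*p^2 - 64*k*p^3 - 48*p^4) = -4*k^4 - 16*k^3*p + k^3 + 4*k^2*p^2 - 5*k^2*p + 64*k*p^3 - 9*k*p^2 + 48*p^4 + 45*p^3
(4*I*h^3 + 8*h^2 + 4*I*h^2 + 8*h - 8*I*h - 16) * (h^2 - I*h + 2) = 4*I*h^5 + 12*h^4 + 4*I*h^4 + 12*h^3 - 8*I*h^3 - 8*h^2 + 16*h - 32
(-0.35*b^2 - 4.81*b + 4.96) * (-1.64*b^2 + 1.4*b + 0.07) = 0.574*b^4 + 7.3984*b^3 - 14.8929*b^2 + 6.6073*b + 0.3472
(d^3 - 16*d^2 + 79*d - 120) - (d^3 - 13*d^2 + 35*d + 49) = -3*d^2 + 44*d - 169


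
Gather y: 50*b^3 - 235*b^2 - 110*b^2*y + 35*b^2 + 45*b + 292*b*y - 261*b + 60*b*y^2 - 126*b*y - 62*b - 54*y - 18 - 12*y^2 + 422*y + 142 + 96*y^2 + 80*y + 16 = 50*b^3 - 200*b^2 - 278*b + y^2*(60*b + 84) + y*(-110*b^2 + 166*b + 448) + 140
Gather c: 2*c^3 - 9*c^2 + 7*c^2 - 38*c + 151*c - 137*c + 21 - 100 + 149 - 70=2*c^3 - 2*c^2 - 24*c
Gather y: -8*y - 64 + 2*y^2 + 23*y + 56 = 2*y^2 + 15*y - 8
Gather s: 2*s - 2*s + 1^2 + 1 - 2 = 0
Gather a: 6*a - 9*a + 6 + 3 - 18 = -3*a - 9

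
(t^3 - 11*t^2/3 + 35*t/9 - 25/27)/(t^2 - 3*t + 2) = (27*t^3 - 99*t^2 + 105*t - 25)/(27*(t^2 - 3*t + 2))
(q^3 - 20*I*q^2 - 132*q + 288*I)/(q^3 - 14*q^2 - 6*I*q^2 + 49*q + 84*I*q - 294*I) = (q^2 - 14*I*q - 48)/(q^2 - 14*q + 49)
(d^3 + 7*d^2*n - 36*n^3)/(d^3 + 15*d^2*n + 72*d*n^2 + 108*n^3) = (d - 2*n)/(d + 6*n)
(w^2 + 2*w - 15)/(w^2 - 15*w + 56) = (w^2 + 2*w - 15)/(w^2 - 15*w + 56)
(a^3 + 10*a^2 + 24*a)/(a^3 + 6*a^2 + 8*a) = (a + 6)/(a + 2)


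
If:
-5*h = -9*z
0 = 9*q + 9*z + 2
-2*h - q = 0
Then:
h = 2/13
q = -4/13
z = 10/117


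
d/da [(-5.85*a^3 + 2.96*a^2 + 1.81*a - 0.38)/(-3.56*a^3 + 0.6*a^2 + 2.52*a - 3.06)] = (-7.105427357601e-15*a^5 + 7.02760000000001*a^4 - 16.5968*a^3 + 56.0178*a^2 - 17.6592*a - 4.581)/(12.6736*a^6 - 4.272*a^5 - 17.5824*a^4 + 24.8112*a^3 + 2.6784*a^2 - 15.4224*a + 9.3636)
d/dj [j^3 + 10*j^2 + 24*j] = 3*j^2 + 20*j + 24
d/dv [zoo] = 0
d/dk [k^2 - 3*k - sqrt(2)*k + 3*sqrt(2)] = 2*k - 3 - sqrt(2)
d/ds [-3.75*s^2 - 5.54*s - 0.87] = -7.5*s - 5.54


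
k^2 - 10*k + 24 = (k - 6)*(k - 4)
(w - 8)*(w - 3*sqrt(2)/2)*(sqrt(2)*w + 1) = sqrt(2)*w^3 - 8*sqrt(2)*w^2 - 2*w^2 - 3*sqrt(2)*w/2 + 16*w + 12*sqrt(2)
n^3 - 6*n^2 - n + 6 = (n - 6)*(n - 1)*(n + 1)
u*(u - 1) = u^2 - u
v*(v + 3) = v^2 + 3*v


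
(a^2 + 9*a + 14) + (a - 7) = a^2 + 10*a + 7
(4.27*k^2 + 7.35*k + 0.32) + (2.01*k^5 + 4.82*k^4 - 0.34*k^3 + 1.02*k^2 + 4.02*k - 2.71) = 2.01*k^5 + 4.82*k^4 - 0.34*k^3 + 5.29*k^2 + 11.37*k - 2.39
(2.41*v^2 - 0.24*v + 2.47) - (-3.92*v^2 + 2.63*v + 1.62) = 6.33*v^2 - 2.87*v + 0.85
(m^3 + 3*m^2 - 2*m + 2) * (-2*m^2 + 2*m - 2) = -2*m^5 - 4*m^4 + 8*m^3 - 14*m^2 + 8*m - 4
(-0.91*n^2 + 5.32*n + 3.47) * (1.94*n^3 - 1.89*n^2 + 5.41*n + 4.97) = -1.7654*n^5 + 12.0407*n^4 - 8.2461*n^3 + 17.7002*n^2 + 45.2131*n + 17.2459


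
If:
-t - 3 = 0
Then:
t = -3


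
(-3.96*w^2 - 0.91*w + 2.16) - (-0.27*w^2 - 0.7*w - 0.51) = -3.69*w^2 - 0.21*w + 2.67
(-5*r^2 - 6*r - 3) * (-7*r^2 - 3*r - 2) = 35*r^4 + 57*r^3 + 49*r^2 + 21*r + 6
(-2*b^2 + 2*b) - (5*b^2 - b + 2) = -7*b^2 + 3*b - 2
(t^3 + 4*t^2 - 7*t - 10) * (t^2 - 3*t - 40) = t^5 + t^4 - 59*t^3 - 149*t^2 + 310*t + 400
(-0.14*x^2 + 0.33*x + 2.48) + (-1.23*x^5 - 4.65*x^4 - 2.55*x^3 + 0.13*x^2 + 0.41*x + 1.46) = -1.23*x^5 - 4.65*x^4 - 2.55*x^3 - 0.01*x^2 + 0.74*x + 3.94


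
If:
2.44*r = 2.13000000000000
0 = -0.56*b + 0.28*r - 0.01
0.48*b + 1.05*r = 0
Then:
No Solution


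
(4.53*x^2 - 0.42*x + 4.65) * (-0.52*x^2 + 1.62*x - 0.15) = -2.3556*x^4 + 7.557*x^3 - 3.7779*x^2 + 7.596*x - 0.6975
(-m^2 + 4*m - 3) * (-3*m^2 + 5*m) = 3*m^4 - 17*m^3 + 29*m^2 - 15*m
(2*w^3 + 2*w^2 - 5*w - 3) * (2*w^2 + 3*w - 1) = 4*w^5 + 10*w^4 - 6*w^3 - 23*w^2 - 4*w + 3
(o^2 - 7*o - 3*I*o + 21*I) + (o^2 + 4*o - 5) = 2*o^2 - 3*o - 3*I*o - 5 + 21*I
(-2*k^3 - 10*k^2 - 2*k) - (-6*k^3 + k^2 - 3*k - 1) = 4*k^3 - 11*k^2 + k + 1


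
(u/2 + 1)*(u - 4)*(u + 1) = u^3/2 - u^2/2 - 5*u - 4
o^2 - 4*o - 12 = (o - 6)*(o + 2)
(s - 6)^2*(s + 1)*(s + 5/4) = s^4 - 39*s^3/4 + 41*s^2/4 + 66*s + 45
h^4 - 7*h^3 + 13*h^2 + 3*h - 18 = (h - 3)^2*(h - 2)*(h + 1)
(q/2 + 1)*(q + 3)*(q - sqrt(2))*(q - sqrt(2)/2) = q^4/2 - 3*sqrt(2)*q^3/4 + 5*q^3/2 - 15*sqrt(2)*q^2/4 + 7*q^2/2 - 9*sqrt(2)*q/2 + 5*q/2 + 3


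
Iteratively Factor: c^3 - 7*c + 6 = (c - 1)*(c^2 + c - 6) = (c - 1)*(c + 3)*(c - 2)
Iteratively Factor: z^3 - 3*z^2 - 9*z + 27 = (z - 3)*(z^2 - 9) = (z - 3)*(z + 3)*(z - 3)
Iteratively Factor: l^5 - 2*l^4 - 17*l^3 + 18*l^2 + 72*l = (l + 2)*(l^4 - 4*l^3 - 9*l^2 + 36*l) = (l + 2)*(l + 3)*(l^3 - 7*l^2 + 12*l) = (l - 4)*(l + 2)*(l + 3)*(l^2 - 3*l) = l*(l - 4)*(l + 2)*(l + 3)*(l - 3)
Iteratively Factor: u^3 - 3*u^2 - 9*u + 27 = (u - 3)*(u^2 - 9) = (u - 3)*(u + 3)*(u - 3)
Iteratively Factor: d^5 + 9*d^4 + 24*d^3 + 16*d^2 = (d + 1)*(d^4 + 8*d^3 + 16*d^2) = d*(d + 1)*(d^3 + 8*d^2 + 16*d) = d*(d + 1)*(d + 4)*(d^2 + 4*d) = d^2*(d + 1)*(d + 4)*(d + 4)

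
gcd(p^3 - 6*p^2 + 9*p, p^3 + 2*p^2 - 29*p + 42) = p - 3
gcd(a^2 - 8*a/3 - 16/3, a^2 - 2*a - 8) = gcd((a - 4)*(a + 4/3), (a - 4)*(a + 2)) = a - 4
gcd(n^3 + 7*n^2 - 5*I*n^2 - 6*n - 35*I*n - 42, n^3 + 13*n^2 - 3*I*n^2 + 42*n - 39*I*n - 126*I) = n^2 + n*(7 - 3*I) - 21*I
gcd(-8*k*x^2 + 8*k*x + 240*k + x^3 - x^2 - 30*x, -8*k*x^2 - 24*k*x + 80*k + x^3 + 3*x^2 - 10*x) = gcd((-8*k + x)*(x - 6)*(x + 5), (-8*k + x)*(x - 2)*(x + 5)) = -8*k*x - 40*k + x^2 + 5*x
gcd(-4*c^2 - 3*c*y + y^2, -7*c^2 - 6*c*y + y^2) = c + y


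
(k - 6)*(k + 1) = k^2 - 5*k - 6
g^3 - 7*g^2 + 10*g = g*(g - 5)*(g - 2)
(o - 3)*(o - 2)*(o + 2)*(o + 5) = o^4 + 2*o^3 - 19*o^2 - 8*o + 60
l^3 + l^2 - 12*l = l*(l - 3)*(l + 4)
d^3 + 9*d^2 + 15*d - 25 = (d - 1)*(d + 5)^2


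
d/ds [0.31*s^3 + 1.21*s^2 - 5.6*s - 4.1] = 0.93*s^2 + 2.42*s - 5.6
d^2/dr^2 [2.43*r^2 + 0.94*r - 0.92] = 4.86000000000000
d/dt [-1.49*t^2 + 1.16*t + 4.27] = 1.16 - 2.98*t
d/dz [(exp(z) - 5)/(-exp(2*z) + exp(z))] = (exp(2*z) - 10*exp(z) + 5)*exp(-z)/(exp(2*z) - 2*exp(z) + 1)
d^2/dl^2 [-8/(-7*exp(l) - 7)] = 8*(exp(l) - 1)*exp(l)/(7*(exp(l) + 1)^3)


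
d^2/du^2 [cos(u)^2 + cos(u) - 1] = -cos(u) - 2*cos(2*u)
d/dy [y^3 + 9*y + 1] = 3*y^2 + 9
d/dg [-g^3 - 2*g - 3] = -3*g^2 - 2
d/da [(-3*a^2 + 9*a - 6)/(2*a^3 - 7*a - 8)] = 3*((2*a - 3)*(-2*a^3 + 7*a + 8) + (6*a^2 - 7)*(a^2 - 3*a + 2))/(-2*a^3 + 7*a + 8)^2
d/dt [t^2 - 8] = 2*t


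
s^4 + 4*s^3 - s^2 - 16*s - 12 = (s - 2)*(s + 1)*(s + 2)*(s + 3)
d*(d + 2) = d^2 + 2*d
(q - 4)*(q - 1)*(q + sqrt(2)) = q^3 - 5*q^2 + sqrt(2)*q^2 - 5*sqrt(2)*q + 4*q + 4*sqrt(2)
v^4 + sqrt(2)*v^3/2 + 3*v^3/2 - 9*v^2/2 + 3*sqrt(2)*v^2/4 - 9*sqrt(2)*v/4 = v*(v - 3/2)*(v + 3)*(v + sqrt(2)/2)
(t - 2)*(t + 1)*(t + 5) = t^3 + 4*t^2 - 7*t - 10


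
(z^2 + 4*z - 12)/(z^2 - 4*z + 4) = (z + 6)/(z - 2)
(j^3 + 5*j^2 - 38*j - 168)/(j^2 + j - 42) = j + 4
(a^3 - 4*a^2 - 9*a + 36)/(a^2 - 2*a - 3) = (a^2 - a - 12)/(a + 1)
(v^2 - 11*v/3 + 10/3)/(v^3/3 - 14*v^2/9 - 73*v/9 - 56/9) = 3*(-3*v^2 + 11*v - 10)/(-3*v^3 + 14*v^2 + 73*v + 56)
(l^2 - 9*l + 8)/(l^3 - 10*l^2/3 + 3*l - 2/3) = 3*(l - 8)/(3*l^2 - 7*l + 2)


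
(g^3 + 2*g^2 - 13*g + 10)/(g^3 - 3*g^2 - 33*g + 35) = (g - 2)/(g - 7)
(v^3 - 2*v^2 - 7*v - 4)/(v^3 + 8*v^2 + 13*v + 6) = (v - 4)/(v + 6)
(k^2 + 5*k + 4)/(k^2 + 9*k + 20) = (k + 1)/(k + 5)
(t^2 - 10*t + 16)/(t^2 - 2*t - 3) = (-t^2 + 10*t - 16)/(-t^2 + 2*t + 3)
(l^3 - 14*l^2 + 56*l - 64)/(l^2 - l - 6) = (-l^3 + 14*l^2 - 56*l + 64)/(-l^2 + l + 6)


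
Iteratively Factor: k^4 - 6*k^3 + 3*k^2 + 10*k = (k + 1)*(k^3 - 7*k^2 + 10*k) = k*(k + 1)*(k^2 - 7*k + 10) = k*(k - 2)*(k + 1)*(k - 5)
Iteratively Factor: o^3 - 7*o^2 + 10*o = (o - 5)*(o^2 - 2*o) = (o - 5)*(o - 2)*(o)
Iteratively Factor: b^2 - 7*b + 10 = (b - 5)*(b - 2)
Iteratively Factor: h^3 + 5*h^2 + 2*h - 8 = (h - 1)*(h^2 + 6*h + 8) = (h - 1)*(h + 4)*(h + 2)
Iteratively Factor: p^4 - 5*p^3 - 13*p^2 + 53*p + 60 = (p - 4)*(p^3 - p^2 - 17*p - 15) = (p - 4)*(p + 1)*(p^2 - 2*p - 15) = (p - 4)*(p + 1)*(p + 3)*(p - 5)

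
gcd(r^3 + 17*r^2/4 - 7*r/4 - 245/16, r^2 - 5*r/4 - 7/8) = r - 7/4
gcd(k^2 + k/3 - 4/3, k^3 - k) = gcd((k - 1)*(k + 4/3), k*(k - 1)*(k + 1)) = k - 1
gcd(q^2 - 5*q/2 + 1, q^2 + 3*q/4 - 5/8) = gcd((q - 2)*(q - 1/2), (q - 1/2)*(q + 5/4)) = q - 1/2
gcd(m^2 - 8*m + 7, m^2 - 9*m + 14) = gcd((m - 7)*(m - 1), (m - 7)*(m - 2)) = m - 7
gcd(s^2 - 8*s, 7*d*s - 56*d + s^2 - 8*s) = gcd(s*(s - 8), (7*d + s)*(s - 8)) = s - 8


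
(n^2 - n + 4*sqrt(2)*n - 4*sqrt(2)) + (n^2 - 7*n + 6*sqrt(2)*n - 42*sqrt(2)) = 2*n^2 - 8*n + 10*sqrt(2)*n - 46*sqrt(2)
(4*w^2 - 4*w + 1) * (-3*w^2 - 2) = -12*w^4 + 12*w^3 - 11*w^2 + 8*w - 2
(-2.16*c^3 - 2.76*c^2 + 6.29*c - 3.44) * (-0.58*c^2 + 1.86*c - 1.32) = 1.2528*c^5 - 2.4168*c^4 - 5.9306*c^3 + 17.3378*c^2 - 14.7012*c + 4.5408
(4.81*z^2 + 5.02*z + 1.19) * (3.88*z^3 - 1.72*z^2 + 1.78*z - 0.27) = 18.6628*z^5 + 11.2044*z^4 + 4.5446*z^3 + 5.5901*z^2 + 0.7628*z - 0.3213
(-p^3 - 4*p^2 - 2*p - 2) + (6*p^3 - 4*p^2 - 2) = 5*p^3 - 8*p^2 - 2*p - 4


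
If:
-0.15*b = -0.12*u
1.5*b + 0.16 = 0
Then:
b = -0.11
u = -0.13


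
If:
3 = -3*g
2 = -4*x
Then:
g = -1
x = -1/2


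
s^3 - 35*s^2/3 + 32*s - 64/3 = (s - 8)*(s - 8/3)*(s - 1)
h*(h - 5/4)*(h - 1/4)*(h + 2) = h^4 + h^3/2 - 43*h^2/16 + 5*h/8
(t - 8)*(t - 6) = t^2 - 14*t + 48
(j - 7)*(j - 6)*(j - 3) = j^3 - 16*j^2 + 81*j - 126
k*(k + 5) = k^2 + 5*k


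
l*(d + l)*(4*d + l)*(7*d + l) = 28*d^3*l + 39*d^2*l^2 + 12*d*l^3 + l^4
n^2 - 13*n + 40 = (n - 8)*(n - 5)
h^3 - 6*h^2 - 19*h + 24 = (h - 8)*(h - 1)*(h + 3)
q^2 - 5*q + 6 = (q - 3)*(q - 2)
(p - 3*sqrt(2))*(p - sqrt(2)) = p^2 - 4*sqrt(2)*p + 6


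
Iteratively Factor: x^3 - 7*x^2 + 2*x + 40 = (x + 2)*(x^2 - 9*x + 20) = (x - 5)*(x + 2)*(x - 4)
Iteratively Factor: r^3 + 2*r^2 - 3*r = (r - 1)*(r^2 + 3*r) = r*(r - 1)*(r + 3)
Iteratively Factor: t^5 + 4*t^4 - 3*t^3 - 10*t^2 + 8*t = (t - 1)*(t^4 + 5*t^3 + 2*t^2 - 8*t) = (t - 1)*(t + 4)*(t^3 + t^2 - 2*t) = (t - 1)^2*(t + 4)*(t^2 + 2*t) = (t - 1)^2*(t + 2)*(t + 4)*(t)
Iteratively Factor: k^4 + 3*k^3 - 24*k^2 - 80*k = (k)*(k^3 + 3*k^2 - 24*k - 80) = k*(k + 4)*(k^2 - k - 20) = k*(k + 4)^2*(k - 5)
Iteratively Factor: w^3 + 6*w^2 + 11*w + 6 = (w + 3)*(w^2 + 3*w + 2) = (w + 2)*(w + 3)*(w + 1)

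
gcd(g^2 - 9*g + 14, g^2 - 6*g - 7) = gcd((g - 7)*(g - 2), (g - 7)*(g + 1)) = g - 7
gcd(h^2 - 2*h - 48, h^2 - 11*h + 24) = h - 8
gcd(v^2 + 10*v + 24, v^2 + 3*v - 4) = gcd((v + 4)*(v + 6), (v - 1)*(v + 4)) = v + 4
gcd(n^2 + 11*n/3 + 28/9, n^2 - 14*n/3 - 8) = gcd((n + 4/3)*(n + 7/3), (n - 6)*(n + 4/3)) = n + 4/3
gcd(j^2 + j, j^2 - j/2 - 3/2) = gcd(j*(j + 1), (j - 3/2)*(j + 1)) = j + 1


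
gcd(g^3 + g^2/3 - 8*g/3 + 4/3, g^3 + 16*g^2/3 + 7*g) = 1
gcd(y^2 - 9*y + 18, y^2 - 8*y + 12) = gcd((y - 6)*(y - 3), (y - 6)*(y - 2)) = y - 6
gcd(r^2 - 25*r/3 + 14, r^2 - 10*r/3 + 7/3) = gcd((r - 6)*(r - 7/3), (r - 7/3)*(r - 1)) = r - 7/3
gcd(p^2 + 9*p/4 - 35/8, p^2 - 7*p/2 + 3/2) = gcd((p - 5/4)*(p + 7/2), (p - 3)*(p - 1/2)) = 1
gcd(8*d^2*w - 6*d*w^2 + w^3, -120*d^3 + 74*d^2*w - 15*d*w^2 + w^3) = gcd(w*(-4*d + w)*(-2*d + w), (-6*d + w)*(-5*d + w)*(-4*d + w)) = -4*d + w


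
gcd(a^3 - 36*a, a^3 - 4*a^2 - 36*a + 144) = a^2 - 36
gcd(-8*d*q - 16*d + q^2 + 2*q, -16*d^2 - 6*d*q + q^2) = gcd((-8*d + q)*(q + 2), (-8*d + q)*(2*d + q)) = -8*d + q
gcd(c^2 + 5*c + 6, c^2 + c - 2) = c + 2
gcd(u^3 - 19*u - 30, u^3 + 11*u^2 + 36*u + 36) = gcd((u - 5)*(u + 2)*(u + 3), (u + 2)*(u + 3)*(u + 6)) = u^2 + 5*u + 6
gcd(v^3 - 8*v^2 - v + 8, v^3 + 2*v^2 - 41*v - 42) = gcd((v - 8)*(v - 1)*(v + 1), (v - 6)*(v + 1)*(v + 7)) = v + 1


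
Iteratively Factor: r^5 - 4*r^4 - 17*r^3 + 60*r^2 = (r + 4)*(r^4 - 8*r^3 + 15*r^2) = (r - 3)*(r + 4)*(r^3 - 5*r^2) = r*(r - 3)*(r + 4)*(r^2 - 5*r) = r^2*(r - 3)*(r + 4)*(r - 5)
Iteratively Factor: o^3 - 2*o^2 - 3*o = (o + 1)*(o^2 - 3*o) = o*(o + 1)*(o - 3)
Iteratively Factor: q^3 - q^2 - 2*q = (q + 1)*(q^2 - 2*q) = q*(q + 1)*(q - 2)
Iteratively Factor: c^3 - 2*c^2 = (c - 2)*(c^2) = c*(c - 2)*(c)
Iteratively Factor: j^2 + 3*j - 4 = (j - 1)*(j + 4)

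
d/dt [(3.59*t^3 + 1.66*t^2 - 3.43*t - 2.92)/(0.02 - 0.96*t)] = (-6.8928*t^3 - 1.3782*t^2 + 0.0663999999999998*t - 2.8718)/(0.9216*t^2 - 0.0384*t + 0.0004)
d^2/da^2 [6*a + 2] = 0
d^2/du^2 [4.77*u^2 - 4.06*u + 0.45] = 9.54000000000000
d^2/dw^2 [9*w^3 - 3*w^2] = 54*w - 6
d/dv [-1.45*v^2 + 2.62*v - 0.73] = 2.62 - 2.9*v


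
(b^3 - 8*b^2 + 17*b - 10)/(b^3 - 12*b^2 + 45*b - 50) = (b - 1)/(b - 5)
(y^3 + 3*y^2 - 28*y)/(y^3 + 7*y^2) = (y - 4)/y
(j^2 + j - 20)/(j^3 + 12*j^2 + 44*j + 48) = (j^2 + j - 20)/(j^3 + 12*j^2 + 44*j + 48)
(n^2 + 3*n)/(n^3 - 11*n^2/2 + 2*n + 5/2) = 2*n*(n + 3)/(2*n^3 - 11*n^2 + 4*n + 5)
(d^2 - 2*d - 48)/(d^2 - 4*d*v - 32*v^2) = (-d^2 + 2*d + 48)/(-d^2 + 4*d*v + 32*v^2)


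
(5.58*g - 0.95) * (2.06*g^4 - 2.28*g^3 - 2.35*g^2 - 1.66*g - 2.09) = 11.4948*g^5 - 14.6794*g^4 - 10.947*g^3 - 7.0303*g^2 - 10.0852*g + 1.9855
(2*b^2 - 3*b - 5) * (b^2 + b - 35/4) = 2*b^4 - b^3 - 51*b^2/2 + 85*b/4 + 175/4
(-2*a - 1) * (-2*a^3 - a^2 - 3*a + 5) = 4*a^4 + 4*a^3 + 7*a^2 - 7*a - 5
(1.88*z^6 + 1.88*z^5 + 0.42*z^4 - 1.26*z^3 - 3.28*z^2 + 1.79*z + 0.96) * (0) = 0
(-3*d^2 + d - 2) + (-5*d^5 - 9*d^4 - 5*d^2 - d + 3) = -5*d^5 - 9*d^4 - 8*d^2 + 1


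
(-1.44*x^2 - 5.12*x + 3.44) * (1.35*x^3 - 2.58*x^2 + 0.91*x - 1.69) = -1.944*x^5 - 3.1968*x^4 + 16.5432*x^3 - 11.1008*x^2 + 11.7832*x - 5.8136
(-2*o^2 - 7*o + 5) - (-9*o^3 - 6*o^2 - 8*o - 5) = 9*o^3 + 4*o^2 + o + 10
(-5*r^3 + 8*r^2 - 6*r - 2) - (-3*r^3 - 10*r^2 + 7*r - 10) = -2*r^3 + 18*r^2 - 13*r + 8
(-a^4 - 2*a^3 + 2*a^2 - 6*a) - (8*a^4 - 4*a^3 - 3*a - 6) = -9*a^4 + 2*a^3 + 2*a^2 - 3*a + 6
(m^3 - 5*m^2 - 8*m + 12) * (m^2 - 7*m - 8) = m^5 - 12*m^4 + 19*m^3 + 108*m^2 - 20*m - 96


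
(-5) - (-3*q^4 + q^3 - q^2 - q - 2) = 3*q^4 - q^3 + q^2 + q - 3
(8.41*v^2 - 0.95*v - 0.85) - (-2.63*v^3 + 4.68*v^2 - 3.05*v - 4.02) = 2.63*v^3 + 3.73*v^2 + 2.1*v + 3.17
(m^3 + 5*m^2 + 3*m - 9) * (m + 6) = m^4 + 11*m^3 + 33*m^2 + 9*m - 54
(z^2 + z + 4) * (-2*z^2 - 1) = -2*z^4 - 2*z^3 - 9*z^2 - z - 4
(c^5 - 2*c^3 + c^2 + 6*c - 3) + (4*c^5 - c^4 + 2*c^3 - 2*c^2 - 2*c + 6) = 5*c^5 - c^4 - c^2 + 4*c + 3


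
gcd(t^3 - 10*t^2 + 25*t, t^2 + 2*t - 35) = t - 5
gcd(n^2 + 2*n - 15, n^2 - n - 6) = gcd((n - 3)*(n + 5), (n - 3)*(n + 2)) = n - 3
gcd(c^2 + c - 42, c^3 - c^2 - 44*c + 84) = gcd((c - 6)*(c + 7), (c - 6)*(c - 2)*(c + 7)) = c^2 + c - 42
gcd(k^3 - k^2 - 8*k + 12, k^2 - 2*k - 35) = 1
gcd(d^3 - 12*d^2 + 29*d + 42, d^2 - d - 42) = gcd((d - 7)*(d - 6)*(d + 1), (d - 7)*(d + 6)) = d - 7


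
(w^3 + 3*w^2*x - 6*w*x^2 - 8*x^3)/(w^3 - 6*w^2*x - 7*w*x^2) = (-w^2 - 2*w*x + 8*x^2)/(w*(-w + 7*x))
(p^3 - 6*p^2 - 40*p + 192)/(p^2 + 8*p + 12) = (p^2 - 12*p + 32)/(p + 2)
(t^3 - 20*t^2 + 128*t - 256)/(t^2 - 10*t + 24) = (t^2 - 16*t + 64)/(t - 6)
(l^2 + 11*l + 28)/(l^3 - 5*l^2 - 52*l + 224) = (l + 4)/(l^2 - 12*l + 32)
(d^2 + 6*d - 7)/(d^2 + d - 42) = (d - 1)/(d - 6)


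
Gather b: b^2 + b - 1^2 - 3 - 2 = b^2 + b - 6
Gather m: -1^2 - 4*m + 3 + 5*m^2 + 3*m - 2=5*m^2 - m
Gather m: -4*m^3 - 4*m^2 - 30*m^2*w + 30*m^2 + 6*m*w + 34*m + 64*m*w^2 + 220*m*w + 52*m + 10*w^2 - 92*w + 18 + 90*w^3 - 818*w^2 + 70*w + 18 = -4*m^3 + m^2*(26 - 30*w) + m*(64*w^2 + 226*w + 86) + 90*w^3 - 808*w^2 - 22*w + 36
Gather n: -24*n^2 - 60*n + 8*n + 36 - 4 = -24*n^2 - 52*n + 32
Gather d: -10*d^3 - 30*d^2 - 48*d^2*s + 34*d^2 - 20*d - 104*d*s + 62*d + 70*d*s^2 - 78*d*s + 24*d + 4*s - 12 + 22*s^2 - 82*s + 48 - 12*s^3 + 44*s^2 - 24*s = -10*d^3 + d^2*(4 - 48*s) + d*(70*s^2 - 182*s + 66) - 12*s^3 + 66*s^2 - 102*s + 36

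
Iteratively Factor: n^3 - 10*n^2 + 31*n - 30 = (n - 3)*(n^2 - 7*n + 10) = (n - 3)*(n - 2)*(n - 5)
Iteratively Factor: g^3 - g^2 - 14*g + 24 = (g + 4)*(g^2 - 5*g + 6) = (g - 3)*(g + 4)*(g - 2)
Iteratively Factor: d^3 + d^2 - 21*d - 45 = (d + 3)*(d^2 - 2*d - 15) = (d - 5)*(d + 3)*(d + 3)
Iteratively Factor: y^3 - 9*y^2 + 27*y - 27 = (y - 3)*(y^2 - 6*y + 9) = (y - 3)^2*(y - 3)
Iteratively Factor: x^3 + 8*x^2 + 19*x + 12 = (x + 4)*(x^2 + 4*x + 3) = (x + 1)*(x + 4)*(x + 3)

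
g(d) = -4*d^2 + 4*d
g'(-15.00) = 124.00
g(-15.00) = -960.00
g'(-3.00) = 28.00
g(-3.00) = -48.00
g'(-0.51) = 8.08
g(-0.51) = -3.08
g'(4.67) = -33.36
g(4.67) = -68.56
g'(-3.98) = 35.84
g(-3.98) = -79.28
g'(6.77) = -50.16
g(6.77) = -156.25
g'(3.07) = -20.56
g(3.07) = -25.42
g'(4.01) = -28.08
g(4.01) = -48.28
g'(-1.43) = 15.44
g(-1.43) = -13.90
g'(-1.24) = 13.92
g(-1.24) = -11.11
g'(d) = 4 - 8*d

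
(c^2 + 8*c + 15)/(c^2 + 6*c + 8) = (c^2 + 8*c + 15)/(c^2 + 6*c + 8)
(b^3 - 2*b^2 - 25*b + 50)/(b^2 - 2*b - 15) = (b^2 + 3*b - 10)/(b + 3)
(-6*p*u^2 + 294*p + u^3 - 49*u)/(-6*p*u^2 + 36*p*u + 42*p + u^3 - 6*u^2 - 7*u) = (u + 7)/(u + 1)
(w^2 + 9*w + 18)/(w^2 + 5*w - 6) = (w + 3)/(w - 1)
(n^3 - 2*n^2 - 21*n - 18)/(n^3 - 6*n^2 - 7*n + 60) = (n^2 - 5*n - 6)/(n^2 - 9*n + 20)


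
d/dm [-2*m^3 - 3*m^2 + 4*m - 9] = -6*m^2 - 6*m + 4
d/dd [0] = 0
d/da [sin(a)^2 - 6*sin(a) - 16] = 2*(sin(a) - 3)*cos(a)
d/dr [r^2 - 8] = 2*r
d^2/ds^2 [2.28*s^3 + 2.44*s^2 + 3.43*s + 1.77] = 13.68*s + 4.88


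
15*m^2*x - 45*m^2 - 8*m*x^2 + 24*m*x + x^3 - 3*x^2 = (-5*m + x)*(-3*m + x)*(x - 3)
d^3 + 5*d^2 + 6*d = d*(d + 2)*(d + 3)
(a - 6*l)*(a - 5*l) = a^2 - 11*a*l + 30*l^2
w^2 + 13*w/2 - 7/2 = (w - 1/2)*(w + 7)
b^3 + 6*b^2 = b^2*(b + 6)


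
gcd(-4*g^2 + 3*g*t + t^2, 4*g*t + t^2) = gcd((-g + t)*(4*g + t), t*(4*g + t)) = 4*g + t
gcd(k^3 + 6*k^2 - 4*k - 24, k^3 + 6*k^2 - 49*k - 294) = k + 6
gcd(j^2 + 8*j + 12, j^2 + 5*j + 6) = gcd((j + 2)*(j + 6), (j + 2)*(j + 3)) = j + 2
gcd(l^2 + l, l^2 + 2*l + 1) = l + 1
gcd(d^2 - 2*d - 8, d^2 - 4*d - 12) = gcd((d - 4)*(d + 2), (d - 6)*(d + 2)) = d + 2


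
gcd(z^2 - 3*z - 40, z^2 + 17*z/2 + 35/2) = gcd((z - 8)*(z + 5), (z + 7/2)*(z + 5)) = z + 5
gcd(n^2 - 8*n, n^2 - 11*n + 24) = n - 8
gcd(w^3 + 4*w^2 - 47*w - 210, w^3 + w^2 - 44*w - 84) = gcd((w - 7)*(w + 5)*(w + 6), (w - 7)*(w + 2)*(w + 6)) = w^2 - w - 42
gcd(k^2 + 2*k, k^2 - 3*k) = k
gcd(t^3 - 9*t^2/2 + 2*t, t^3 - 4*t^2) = t^2 - 4*t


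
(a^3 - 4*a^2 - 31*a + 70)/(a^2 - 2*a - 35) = a - 2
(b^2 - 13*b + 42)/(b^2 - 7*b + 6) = (b - 7)/(b - 1)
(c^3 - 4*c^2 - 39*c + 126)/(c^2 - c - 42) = c - 3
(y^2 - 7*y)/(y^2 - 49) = y/(y + 7)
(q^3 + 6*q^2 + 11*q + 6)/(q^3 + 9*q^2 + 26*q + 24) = (q + 1)/(q + 4)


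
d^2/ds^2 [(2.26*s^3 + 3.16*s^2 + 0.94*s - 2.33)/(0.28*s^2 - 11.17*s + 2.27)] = (-2.22044604925031e-16*s^5 + 1.4210854715202e-14*s^4 + 580.996339999999*s^3 - 356.973012*s^2 + 110.012388*s - 498.225758)/(0.021952*s^6 - 2.627184*s^5 + 105.33978*s^4 - 1436.266525*s^3 + 854.004645*s^2 - 172.673679*s + 11.697083)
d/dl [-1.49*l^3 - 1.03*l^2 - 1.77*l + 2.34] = -4.47*l^2 - 2.06*l - 1.77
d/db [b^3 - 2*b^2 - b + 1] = 3*b^2 - 4*b - 1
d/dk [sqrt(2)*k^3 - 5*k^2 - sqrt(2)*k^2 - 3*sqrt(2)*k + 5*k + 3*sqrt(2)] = 3*sqrt(2)*k^2 - 10*k - 2*sqrt(2)*k - 3*sqrt(2) + 5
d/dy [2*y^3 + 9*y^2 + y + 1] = 6*y^2 + 18*y + 1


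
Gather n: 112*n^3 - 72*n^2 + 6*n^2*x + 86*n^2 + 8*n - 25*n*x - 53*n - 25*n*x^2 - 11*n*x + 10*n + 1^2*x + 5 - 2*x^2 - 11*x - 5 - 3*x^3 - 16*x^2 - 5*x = 112*n^3 + n^2*(6*x + 14) + n*(-25*x^2 - 36*x - 35) - 3*x^3 - 18*x^2 - 15*x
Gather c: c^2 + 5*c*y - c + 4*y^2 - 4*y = c^2 + c*(5*y - 1) + 4*y^2 - 4*y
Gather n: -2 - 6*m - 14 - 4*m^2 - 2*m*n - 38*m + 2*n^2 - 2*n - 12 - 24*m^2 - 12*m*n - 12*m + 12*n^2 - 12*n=-28*m^2 - 56*m + 14*n^2 + n*(-14*m - 14) - 28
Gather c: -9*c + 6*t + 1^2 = -9*c + 6*t + 1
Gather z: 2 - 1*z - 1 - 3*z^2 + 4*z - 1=-3*z^2 + 3*z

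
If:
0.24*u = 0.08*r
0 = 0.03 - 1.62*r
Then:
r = 0.02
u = 0.01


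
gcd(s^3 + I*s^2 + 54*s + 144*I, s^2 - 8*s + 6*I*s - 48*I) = s + 6*I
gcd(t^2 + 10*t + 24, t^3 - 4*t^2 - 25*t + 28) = t + 4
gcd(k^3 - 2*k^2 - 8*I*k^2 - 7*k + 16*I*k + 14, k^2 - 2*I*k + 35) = k - 7*I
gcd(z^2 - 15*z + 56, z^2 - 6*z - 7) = z - 7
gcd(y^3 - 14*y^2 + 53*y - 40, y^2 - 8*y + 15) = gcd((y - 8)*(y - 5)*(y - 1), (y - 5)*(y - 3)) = y - 5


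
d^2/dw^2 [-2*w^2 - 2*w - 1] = -4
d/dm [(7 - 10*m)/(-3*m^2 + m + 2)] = (30*m^2 - 10*m - (6*m - 1)*(10*m - 7) - 20)/(-3*m^2 + m + 2)^2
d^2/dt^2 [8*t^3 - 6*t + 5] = 48*t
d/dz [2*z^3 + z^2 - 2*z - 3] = 6*z^2 + 2*z - 2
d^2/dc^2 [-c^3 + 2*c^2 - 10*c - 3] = 4 - 6*c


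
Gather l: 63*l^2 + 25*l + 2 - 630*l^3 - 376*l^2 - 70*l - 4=-630*l^3 - 313*l^2 - 45*l - 2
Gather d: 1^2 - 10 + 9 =0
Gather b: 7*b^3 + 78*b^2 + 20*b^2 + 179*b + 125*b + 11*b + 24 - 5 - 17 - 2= 7*b^3 + 98*b^2 + 315*b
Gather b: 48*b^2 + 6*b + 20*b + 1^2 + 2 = 48*b^2 + 26*b + 3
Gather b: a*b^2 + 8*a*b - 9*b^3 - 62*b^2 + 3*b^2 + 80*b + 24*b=-9*b^3 + b^2*(a - 59) + b*(8*a + 104)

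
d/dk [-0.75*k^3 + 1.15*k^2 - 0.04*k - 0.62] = -2.25*k^2 + 2.3*k - 0.04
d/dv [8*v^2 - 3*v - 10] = 16*v - 3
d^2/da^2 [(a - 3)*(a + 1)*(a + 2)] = 6*a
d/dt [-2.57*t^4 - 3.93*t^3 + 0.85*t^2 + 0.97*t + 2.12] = -10.28*t^3 - 11.79*t^2 + 1.7*t + 0.97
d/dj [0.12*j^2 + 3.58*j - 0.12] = 0.24*j + 3.58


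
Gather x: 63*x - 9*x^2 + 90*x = -9*x^2 + 153*x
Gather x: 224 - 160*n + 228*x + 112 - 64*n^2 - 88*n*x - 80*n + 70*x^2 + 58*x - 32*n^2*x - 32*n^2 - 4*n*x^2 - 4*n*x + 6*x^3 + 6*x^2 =-96*n^2 - 240*n + 6*x^3 + x^2*(76 - 4*n) + x*(-32*n^2 - 92*n + 286) + 336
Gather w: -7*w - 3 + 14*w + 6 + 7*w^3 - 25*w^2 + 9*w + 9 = 7*w^3 - 25*w^2 + 16*w + 12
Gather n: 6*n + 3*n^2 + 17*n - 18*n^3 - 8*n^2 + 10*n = -18*n^3 - 5*n^2 + 33*n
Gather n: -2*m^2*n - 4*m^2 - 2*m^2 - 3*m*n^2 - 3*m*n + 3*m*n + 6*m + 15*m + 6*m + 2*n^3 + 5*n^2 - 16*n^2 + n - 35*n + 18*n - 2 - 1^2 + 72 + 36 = -6*m^2 + 27*m + 2*n^3 + n^2*(-3*m - 11) + n*(-2*m^2 - 16) + 105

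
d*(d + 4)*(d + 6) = d^3 + 10*d^2 + 24*d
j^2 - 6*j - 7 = (j - 7)*(j + 1)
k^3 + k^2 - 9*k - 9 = (k - 3)*(k + 1)*(k + 3)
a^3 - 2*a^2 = a^2*(a - 2)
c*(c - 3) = c^2 - 3*c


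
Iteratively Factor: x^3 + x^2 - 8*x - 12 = (x - 3)*(x^2 + 4*x + 4) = (x - 3)*(x + 2)*(x + 2)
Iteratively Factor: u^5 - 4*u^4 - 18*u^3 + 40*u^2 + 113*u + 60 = (u + 1)*(u^4 - 5*u^3 - 13*u^2 + 53*u + 60) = (u + 1)*(u + 3)*(u^3 - 8*u^2 + 11*u + 20) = (u - 4)*(u + 1)*(u + 3)*(u^2 - 4*u - 5) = (u - 4)*(u + 1)^2*(u + 3)*(u - 5)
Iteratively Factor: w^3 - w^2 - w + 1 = (w + 1)*(w^2 - 2*w + 1) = (w - 1)*(w + 1)*(w - 1)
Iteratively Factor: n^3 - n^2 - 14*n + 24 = (n - 3)*(n^2 + 2*n - 8) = (n - 3)*(n - 2)*(n + 4)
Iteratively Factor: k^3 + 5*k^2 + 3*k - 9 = (k + 3)*(k^2 + 2*k - 3) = (k - 1)*(k + 3)*(k + 3)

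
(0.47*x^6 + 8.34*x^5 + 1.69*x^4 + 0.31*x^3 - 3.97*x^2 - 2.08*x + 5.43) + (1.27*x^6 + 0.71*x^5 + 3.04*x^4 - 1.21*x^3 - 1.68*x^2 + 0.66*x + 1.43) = 1.74*x^6 + 9.05*x^5 + 4.73*x^4 - 0.9*x^3 - 5.65*x^2 - 1.42*x + 6.86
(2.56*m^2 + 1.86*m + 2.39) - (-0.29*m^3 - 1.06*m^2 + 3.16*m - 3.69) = 0.29*m^3 + 3.62*m^2 - 1.3*m + 6.08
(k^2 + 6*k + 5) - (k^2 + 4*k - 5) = 2*k + 10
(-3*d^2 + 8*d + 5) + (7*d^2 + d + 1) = 4*d^2 + 9*d + 6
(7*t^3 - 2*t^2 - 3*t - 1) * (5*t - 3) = 35*t^4 - 31*t^3 - 9*t^2 + 4*t + 3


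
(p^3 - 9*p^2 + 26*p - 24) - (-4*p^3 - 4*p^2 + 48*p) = 5*p^3 - 5*p^2 - 22*p - 24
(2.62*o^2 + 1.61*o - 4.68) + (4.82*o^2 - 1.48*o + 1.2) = 7.44*o^2 + 0.13*o - 3.48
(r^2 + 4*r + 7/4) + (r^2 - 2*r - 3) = 2*r^2 + 2*r - 5/4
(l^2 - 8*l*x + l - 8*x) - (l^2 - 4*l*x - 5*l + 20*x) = -4*l*x + 6*l - 28*x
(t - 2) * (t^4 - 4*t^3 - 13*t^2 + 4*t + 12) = t^5 - 6*t^4 - 5*t^3 + 30*t^2 + 4*t - 24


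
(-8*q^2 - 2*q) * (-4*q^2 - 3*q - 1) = 32*q^4 + 32*q^3 + 14*q^2 + 2*q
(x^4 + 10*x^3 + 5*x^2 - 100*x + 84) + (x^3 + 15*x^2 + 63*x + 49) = x^4 + 11*x^3 + 20*x^2 - 37*x + 133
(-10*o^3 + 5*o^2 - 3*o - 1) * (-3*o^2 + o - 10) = 30*o^5 - 25*o^4 + 114*o^3 - 50*o^2 + 29*o + 10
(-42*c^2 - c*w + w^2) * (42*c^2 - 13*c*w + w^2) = -1764*c^4 + 504*c^3*w + 13*c^2*w^2 - 14*c*w^3 + w^4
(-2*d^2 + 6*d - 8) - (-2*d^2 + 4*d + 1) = 2*d - 9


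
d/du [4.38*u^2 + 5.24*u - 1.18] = 8.76*u + 5.24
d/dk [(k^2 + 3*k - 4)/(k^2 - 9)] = (-3*k^2 - 10*k - 27)/(k^4 - 18*k^2 + 81)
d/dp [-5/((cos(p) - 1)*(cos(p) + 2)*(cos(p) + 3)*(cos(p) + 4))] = -10*(37*cos(p)/2 + 6*cos(2*p) + cos(3*p)/2 + 5)*sin(p)/((cos(p) - 1)^2*(cos(p) + 2)^2*(cos(p) + 3)^2*(cos(p) + 4)^2)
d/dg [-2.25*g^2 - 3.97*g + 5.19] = -4.5*g - 3.97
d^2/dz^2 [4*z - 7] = 0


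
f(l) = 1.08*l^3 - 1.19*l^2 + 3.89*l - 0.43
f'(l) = 3.24*l^2 - 2.38*l + 3.89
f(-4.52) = -142.06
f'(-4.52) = 80.84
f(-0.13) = -0.96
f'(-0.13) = 4.25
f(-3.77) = -89.88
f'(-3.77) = 58.91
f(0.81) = 2.51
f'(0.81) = 4.09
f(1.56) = 6.84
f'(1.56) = 8.06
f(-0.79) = -4.78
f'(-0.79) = 7.79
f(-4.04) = -106.78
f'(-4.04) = 66.39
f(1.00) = 3.35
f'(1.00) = 4.75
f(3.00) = 29.69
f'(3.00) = 25.91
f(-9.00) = -919.15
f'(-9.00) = 287.75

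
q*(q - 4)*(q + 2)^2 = q^4 - 12*q^2 - 16*q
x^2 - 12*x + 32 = (x - 8)*(x - 4)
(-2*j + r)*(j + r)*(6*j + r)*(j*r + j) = -12*j^4*r - 12*j^4 - 8*j^3*r^2 - 8*j^3*r + 5*j^2*r^3 + 5*j^2*r^2 + j*r^4 + j*r^3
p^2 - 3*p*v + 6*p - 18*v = (p + 6)*(p - 3*v)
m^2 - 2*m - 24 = (m - 6)*(m + 4)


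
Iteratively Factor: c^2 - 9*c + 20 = (c - 4)*(c - 5)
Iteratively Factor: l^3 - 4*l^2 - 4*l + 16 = (l + 2)*(l^2 - 6*l + 8) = (l - 4)*(l + 2)*(l - 2)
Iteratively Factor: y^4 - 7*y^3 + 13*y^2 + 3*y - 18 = (y - 2)*(y^3 - 5*y^2 + 3*y + 9) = (y - 3)*(y - 2)*(y^2 - 2*y - 3) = (y - 3)*(y - 2)*(y + 1)*(y - 3)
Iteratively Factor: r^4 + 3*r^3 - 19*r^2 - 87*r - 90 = (r + 2)*(r^3 + r^2 - 21*r - 45) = (r + 2)*(r + 3)*(r^2 - 2*r - 15) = (r + 2)*(r + 3)^2*(r - 5)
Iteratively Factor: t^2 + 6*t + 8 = (t + 4)*(t + 2)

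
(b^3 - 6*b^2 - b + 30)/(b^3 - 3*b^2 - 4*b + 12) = (b - 5)/(b - 2)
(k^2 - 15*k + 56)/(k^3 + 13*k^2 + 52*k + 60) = (k^2 - 15*k + 56)/(k^3 + 13*k^2 + 52*k + 60)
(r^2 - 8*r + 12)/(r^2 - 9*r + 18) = (r - 2)/(r - 3)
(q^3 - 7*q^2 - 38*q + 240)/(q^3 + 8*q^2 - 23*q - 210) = (q - 8)/(q + 7)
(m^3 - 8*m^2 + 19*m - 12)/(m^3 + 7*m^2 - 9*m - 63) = (m^2 - 5*m + 4)/(m^2 + 10*m + 21)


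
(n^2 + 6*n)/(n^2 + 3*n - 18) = n/(n - 3)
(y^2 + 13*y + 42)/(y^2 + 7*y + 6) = (y + 7)/(y + 1)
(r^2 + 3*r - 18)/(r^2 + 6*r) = (r - 3)/r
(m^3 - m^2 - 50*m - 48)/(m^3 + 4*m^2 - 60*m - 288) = (m + 1)/(m + 6)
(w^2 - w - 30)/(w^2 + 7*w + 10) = (w - 6)/(w + 2)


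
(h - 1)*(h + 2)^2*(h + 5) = h^4 + 8*h^3 + 15*h^2 - 4*h - 20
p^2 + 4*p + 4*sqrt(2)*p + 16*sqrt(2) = (p + 4)*(p + 4*sqrt(2))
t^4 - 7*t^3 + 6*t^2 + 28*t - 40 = (t - 5)*(t - 2)^2*(t + 2)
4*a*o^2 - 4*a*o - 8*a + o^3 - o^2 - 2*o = (4*a + o)*(o - 2)*(o + 1)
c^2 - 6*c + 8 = (c - 4)*(c - 2)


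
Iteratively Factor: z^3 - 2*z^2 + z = (z)*(z^2 - 2*z + 1) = z*(z - 1)*(z - 1)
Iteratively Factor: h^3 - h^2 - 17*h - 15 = (h + 3)*(h^2 - 4*h - 5) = (h - 5)*(h + 3)*(h + 1)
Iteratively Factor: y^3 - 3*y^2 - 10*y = (y)*(y^2 - 3*y - 10) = y*(y - 5)*(y + 2)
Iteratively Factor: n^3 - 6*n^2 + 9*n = (n - 3)*(n^2 - 3*n) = n*(n - 3)*(n - 3)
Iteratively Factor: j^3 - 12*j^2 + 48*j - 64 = (j - 4)*(j^2 - 8*j + 16) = (j - 4)^2*(j - 4)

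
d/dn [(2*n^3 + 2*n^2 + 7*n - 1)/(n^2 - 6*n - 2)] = (2*n^4 - 24*n^3 - 31*n^2 - 6*n - 20)/(n^4 - 12*n^3 + 32*n^2 + 24*n + 4)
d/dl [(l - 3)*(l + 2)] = 2*l - 1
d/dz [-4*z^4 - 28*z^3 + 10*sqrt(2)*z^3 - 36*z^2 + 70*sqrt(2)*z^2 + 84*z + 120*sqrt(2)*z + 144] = -16*z^3 - 84*z^2 + 30*sqrt(2)*z^2 - 72*z + 140*sqrt(2)*z + 84 + 120*sqrt(2)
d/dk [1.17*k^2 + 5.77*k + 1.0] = 2.34*k + 5.77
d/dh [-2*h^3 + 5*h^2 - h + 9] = -6*h^2 + 10*h - 1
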